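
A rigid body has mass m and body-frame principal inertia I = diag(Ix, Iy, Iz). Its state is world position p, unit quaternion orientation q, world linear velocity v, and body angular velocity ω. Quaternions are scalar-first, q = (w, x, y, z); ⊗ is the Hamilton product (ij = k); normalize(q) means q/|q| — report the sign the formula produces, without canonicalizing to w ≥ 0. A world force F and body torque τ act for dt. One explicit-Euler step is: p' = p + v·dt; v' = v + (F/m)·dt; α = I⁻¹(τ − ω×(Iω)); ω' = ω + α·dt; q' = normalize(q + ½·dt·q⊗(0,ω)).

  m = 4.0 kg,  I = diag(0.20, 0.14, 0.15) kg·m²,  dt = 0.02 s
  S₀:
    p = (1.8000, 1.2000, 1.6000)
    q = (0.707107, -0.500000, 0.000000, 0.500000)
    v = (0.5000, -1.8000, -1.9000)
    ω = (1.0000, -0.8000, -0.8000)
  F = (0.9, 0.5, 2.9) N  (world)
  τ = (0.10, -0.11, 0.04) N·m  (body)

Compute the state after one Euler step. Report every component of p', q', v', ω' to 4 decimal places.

p' = (1.8100, 1.1640, 1.5620)
q' = (0.7160, -0.4889, -0.0047, 0.4983)
v' = (0.5045, -1.7975, -1.8855)
ω' = (1.0094, -0.8100, -0.8011)

linear accel F/m = (0.2250, 0.1250, 0.7250)
new position p' = (1.8100, 1.1640, 1.5620)
v' = v + a·dt = (0.5045, -1.7975, -1.8855)
precession coupling ω×(Iω) = (0.0064, -0.0400, 0.0480)
α = I⁻¹(τ − ω×Iω) = (0.4680, -0.5000, -0.0533)
new body rate ω' = (1.0094, -0.8100, -0.8011)
2q̇ = q⊗(0,ω) = (0.9000000, 1.1071070, -0.4656856, -0.1656856)
updated quaternion q' = (0.7160, -0.4889, -0.0047, 0.4983)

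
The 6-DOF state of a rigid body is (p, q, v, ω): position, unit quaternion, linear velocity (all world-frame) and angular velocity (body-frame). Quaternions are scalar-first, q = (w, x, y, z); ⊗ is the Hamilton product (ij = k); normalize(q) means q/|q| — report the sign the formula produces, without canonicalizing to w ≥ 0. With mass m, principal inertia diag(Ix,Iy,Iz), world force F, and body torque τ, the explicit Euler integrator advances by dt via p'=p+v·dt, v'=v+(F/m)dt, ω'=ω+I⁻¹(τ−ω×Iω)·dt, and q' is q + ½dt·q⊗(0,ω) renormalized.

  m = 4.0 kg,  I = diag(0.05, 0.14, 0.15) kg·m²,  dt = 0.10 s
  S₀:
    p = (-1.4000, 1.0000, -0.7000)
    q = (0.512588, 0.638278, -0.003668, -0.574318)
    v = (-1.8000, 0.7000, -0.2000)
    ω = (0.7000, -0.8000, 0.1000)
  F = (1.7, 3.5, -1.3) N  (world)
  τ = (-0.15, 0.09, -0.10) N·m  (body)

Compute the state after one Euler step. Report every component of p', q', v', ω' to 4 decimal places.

angular accel α = (-2.9840, 0.6929, -0.3307)
new body rate ω' = (0.4016, -0.7307, 0.0669)
2q̇ = q⊗(0,ω) = (-0.3922972, -0.1010096, -0.8759208, -0.4567960)
q' = normalize(q + ½dt·q⊗(0,ω)) = (0.4923, 0.6323, -0.0474, -0.5963)
p + v·dt = (-1.5800, 1.0700, -0.7200)
new velocity v' = (-1.7575, 0.7875, -0.2325)

p' = (-1.5800, 1.0700, -0.7200)
q' = (0.4923, 0.6323, -0.0474, -0.5963)
v' = (-1.7575, 0.7875, -0.2325)
ω' = (0.4016, -0.7307, 0.0669)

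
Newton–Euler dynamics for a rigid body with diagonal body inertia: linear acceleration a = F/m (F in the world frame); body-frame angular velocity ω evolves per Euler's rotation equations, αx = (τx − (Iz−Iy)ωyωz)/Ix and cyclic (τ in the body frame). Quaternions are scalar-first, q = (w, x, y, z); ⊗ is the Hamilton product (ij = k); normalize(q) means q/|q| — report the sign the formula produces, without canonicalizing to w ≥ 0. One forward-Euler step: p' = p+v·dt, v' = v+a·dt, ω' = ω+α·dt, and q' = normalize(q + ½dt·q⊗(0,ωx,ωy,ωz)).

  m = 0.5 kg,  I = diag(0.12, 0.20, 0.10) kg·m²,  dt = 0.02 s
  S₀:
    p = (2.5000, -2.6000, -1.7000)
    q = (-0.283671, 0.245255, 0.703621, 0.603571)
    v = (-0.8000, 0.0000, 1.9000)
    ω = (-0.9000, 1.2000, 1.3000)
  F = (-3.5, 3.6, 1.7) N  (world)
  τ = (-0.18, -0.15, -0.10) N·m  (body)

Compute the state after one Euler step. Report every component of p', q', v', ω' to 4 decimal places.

ω×(Iω) gyroscopic = (-0.1560, -0.0234, -0.0864)
α = I⁻¹(τ − ω×Iω) = (-0.2000, -0.6330, -0.1360)
ω + α·dt = (-0.9040, 1.1873, 1.2973)
2q̇ = q⊗(0,ω) = (-1.4082580, 0.4457260, -1.2024506, 0.5587926)
q + ½dt·q⊗(0,ω), renormalized = (-0.2977, 0.2497, 0.6915, 0.6090)
new position p' = (2.4840, -2.6000, -1.6620)
new velocity v' = (-0.9400, 0.1440, 1.9680)

p' = (2.4840, -2.6000, -1.6620)
q' = (-0.2977, 0.2497, 0.6915, 0.6090)
v' = (-0.9400, 0.1440, 1.9680)
ω' = (-0.9040, 1.1873, 1.2973)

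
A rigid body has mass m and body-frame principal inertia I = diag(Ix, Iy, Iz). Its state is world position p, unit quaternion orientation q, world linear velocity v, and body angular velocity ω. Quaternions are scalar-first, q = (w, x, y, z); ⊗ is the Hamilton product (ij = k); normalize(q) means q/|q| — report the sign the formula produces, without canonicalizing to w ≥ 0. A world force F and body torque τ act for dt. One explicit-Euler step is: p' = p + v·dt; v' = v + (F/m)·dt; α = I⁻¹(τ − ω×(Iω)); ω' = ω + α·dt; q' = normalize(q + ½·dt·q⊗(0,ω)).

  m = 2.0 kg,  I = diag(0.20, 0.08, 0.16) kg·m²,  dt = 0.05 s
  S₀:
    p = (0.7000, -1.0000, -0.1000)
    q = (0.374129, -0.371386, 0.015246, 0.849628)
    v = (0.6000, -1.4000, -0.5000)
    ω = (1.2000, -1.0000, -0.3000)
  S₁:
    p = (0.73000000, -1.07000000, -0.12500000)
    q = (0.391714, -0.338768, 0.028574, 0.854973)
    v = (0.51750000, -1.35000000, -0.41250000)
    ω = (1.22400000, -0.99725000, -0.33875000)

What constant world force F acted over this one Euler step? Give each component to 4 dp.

F = (-3.3000, 2.0000, 3.5000)

Δv = v₁−v₀ = (-0.08250000, 0.05000000, 0.08750000)
F = m·Δv/dt = (-3.3000, 2.0000, 3.5000)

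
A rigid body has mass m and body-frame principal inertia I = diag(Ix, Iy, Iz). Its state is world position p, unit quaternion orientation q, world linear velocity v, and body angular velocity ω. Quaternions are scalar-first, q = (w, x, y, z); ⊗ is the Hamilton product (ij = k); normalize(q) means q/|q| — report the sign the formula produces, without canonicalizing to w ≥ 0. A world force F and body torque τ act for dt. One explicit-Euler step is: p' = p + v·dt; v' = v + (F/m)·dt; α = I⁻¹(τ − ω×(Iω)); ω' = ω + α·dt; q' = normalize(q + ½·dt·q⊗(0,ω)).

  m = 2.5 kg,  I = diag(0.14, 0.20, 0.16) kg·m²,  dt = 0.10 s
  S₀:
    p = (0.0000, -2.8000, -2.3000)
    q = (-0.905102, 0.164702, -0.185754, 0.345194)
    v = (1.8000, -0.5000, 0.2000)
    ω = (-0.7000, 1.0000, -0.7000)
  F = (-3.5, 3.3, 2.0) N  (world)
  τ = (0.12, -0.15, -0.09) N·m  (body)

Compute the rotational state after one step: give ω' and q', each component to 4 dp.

ω' = (-0.6343, 0.9299, -0.7300)
q' = (-0.8758, 0.1852, -0.2367, 0.3777)

angular accel α = (0.6571, -0.7010, -0.3000)
ω' = ω + α·dt = (-0.6343, 0.9299, -0.7300)
Hamilton product q⊗(0,ω) = (0.5426812, 0.4184052, -1.0314464, 0.6682456)
updated quaternion q' = (-0.8758, 0.1852, -0.2367, 0.3777)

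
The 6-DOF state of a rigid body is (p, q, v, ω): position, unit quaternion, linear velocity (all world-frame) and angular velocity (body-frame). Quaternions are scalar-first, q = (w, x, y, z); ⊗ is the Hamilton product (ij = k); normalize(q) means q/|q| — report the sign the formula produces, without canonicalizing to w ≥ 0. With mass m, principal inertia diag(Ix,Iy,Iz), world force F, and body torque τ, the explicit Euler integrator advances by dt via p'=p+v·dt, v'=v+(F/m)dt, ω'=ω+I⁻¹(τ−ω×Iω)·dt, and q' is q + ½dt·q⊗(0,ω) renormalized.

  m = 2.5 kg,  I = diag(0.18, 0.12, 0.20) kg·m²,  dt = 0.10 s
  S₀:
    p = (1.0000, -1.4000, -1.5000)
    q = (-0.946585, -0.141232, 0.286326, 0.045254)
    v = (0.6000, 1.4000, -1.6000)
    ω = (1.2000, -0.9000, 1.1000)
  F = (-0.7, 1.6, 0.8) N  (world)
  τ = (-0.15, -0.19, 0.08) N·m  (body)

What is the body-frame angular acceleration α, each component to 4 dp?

gyro term ω×Iω = (-0.0792, -0.0264, 0.0648)
α = I⁻¹(τ − ω×Iω) = (-0.3933, -1.3633, 0.0760)

α = (-0.3933, -1.3633, 0.0760)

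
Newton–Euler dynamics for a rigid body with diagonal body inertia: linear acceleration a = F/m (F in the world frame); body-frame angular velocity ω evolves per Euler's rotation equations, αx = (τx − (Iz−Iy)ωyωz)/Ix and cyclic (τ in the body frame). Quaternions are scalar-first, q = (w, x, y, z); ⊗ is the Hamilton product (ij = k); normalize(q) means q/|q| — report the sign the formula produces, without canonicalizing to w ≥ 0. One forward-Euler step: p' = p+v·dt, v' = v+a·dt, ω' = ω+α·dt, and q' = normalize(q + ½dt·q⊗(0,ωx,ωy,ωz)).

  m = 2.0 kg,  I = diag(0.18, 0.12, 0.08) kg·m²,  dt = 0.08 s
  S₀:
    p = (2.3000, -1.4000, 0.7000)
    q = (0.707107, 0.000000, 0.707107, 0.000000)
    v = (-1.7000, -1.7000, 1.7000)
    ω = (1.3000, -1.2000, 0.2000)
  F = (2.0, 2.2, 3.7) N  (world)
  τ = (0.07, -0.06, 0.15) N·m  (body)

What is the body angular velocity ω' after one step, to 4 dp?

gyro term ω×Iω = (0.0096, 0.0260, 0.0936)
angular accel α = (0.3356, -0.7167, 0.7050)
new body rate ω' = (1.3268, -1.2573, 0.2564)

ω' = (1.3268, -1.2573, 0.2564)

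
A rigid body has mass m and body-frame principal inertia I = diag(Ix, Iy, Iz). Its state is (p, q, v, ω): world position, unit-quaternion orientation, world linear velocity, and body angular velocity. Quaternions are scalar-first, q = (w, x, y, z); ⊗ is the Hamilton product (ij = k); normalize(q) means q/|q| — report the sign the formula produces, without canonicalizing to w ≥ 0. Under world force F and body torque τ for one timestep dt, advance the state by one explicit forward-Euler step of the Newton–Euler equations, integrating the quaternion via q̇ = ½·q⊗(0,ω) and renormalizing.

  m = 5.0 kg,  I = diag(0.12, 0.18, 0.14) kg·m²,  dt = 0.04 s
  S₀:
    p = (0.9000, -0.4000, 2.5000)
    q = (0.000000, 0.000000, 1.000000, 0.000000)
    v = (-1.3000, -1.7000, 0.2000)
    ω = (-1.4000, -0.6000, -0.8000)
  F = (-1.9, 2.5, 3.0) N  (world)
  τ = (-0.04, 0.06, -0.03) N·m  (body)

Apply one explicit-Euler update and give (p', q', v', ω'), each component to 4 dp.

p' = (0.8480, -0.4680, 2.5080)
q' = (0.0120, -0.0160, 0.9994, 0.0280)
v' = (-1.3152, -1.6800, 0.2240)
ω' = (-1.4069, -0.5817, -0.8230)

ω×(Iω) gyroscopic = (-0.0192, -0.0224, 0.0504)
(τ − ω×Iω)/I = (-0.1733, 0.4578, -0.5743)
ω' = ω + α·dt = (-1.4069, -0.5817, -0.8230)
q⊗(0,ω) = (0.6000000, -0.8000000, 0.0000000, 1.4000000)
updated quaternion q' = (0.0120, -0.0160, 0.9994, 0.0280)
linear accel F/m = (-0.3800, 0.5000, 0.6000)
p + v·dt = (0.8480, -0.4680, 2.5080)
v + (F/m)dt = (-1.3152, -1.6800, 0.2240)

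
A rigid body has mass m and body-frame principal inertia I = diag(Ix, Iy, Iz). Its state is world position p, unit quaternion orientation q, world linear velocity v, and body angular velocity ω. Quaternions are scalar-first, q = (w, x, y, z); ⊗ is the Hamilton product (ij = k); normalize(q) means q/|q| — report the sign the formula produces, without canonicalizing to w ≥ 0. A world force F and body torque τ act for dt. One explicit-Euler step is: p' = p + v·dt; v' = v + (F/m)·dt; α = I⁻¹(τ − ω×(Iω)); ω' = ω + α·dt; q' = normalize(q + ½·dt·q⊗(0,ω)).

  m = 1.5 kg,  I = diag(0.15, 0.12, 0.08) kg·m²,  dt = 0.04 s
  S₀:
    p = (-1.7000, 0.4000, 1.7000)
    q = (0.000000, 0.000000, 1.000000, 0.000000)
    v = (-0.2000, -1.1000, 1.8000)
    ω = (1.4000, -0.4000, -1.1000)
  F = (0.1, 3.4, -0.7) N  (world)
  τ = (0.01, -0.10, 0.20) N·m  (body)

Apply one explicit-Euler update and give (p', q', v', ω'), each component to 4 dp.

linear accel F/m = (0.0667, 2.2667, -0.4667)
p' = p + v·dt = (-1.7080, 0.3560, 1.7720)
new velocity v' = (-0.1973, -1.0093, 1.7813)
precession coupling ω×(Iω) = (-0.0176, -0.1078, 0.0168)
angular accel α = (0.1840, 0.0650, 2.2900)
ω + α·dt = (1.4074, -0.3974, -1.0084)
Hamilton product q⊗(0,ω) = (0.4000000, -1.1000000, 0.0000000, -1.4000000)
updated quaternion q' = (0.0080, -0.0220, 0.9993, -0.0280)

p' = (-1.7080, 0.3560, 1.7720)
q' = (0.0080, -0.0220, 0.9993, -0.0280)
v' = (-0.1973, -1.0093, 1.7813)
ω' = (1.4074, -0.3974, -1.0084)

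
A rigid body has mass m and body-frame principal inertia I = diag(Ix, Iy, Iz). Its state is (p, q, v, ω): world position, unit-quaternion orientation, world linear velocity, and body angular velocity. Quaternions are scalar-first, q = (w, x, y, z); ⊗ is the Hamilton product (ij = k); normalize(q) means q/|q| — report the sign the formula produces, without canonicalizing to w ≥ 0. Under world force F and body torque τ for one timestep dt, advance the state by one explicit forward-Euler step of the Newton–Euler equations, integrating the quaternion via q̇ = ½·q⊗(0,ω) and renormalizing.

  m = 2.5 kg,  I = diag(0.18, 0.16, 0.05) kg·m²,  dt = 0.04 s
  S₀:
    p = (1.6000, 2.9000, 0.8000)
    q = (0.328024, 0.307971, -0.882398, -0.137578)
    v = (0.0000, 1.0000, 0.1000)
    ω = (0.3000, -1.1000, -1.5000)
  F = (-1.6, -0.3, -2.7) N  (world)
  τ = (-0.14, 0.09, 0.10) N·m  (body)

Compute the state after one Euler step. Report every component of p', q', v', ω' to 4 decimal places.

p' = (1.6000, 2.9400, 0.8040)
q' = (0.3024, 0.3331, -0.8806, -0.1488)
v' = (-0.0256, 0.9952, 0.0568)
ω' = (0.3092, -1.0629, -1.4253)

precession coupling ω×(Iω) = (-0.1815, -0.0585, 0.0066)
(τ − ω×Iω)/I = (0.2306, 0.9281, 1.8680)
ω + α·dt = (0.3092, -1.0629, -1.4253)
2q̇ = q⊗(0,ω) = (-1.2693961, 1.2706684, 0.0598567, -0.5660847)
q + ½dt·q⊗(0,ω), renormalized = (0.3024, 0.3331, -0.8806, -0.1488)
p' = p + v·dt = (1.6000, 2.9400, 0.8040)
v' = v + a·dt = (-0.0256, 0.9952, 0.0568)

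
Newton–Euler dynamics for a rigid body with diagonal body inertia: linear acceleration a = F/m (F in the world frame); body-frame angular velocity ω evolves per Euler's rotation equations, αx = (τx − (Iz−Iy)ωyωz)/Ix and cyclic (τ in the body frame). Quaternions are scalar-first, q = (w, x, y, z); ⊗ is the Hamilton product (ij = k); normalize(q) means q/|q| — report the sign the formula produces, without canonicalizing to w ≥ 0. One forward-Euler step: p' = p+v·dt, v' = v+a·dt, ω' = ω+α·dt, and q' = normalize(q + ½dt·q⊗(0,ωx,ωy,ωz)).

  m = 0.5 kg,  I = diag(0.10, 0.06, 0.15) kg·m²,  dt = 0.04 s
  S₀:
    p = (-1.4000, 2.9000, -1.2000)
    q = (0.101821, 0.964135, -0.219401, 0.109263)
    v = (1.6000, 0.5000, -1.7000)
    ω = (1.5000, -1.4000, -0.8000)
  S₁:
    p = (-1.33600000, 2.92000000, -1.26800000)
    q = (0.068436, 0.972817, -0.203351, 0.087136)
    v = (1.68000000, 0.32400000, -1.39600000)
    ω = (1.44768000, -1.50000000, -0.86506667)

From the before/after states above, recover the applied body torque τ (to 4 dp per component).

τ = (-0.0300, -0.0900, -0.1600)

ω₁ − ω₀ = (-0.05232000, -0.10000000, -0.06506667)
precession coupling = (0.1008, 0.0600, 0.0840)
I·α + gyro = (-0.0300, -0.0900, -0.1600)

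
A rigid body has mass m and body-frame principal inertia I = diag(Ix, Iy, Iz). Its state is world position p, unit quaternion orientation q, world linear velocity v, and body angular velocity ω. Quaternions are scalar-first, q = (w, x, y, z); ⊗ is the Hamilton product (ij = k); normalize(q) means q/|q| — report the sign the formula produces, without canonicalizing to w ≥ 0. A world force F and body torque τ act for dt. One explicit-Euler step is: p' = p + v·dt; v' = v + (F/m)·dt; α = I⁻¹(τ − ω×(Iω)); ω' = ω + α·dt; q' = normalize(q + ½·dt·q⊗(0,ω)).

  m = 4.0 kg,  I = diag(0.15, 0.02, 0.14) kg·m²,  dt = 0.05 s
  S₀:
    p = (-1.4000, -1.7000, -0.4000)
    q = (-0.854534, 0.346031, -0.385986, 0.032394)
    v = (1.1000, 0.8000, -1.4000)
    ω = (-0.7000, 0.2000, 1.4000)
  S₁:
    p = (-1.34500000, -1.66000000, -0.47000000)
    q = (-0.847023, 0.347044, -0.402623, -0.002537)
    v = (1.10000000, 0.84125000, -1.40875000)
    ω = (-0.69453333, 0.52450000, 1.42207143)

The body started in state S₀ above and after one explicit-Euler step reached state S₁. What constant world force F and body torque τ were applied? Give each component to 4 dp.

v₁ − v₀ = (0.00000000, 0.04125000, -0.00875000)
applied force F = (0.0000, 3.3000, -0.7000)
Δω = ω₁−ω₀ = (0.00546667, 0.32450000, 0.02207143)
gyro term ω₀×Iω₀ = (0.0336, -0.0098, 0.0182)
τ = I·(Δω/dt) + ω₀×(Iω₀) = (0.0500, 0.1200, 0.0800)

F = (0.0000, 3.3000, -0.7000)
τ = (0.0500, 0.1200, 0.0800)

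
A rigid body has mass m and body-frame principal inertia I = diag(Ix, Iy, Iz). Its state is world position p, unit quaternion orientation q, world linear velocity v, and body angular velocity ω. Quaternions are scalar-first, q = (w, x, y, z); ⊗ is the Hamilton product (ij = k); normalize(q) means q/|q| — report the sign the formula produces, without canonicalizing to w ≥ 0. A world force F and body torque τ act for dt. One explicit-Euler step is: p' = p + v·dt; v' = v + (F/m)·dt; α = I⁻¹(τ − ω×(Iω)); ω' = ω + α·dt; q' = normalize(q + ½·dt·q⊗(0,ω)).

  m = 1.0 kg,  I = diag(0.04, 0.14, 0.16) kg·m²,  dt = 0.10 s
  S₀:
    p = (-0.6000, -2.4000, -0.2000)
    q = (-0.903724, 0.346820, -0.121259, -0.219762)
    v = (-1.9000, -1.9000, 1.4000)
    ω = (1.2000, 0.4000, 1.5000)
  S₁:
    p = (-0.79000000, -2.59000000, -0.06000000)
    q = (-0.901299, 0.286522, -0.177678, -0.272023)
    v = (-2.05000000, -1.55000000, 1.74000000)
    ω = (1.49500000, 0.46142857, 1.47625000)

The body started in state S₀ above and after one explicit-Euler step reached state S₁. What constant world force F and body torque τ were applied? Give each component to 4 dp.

rate change Δω = (0.29500000, 0.06142857, -0.02375000)
ω₀×(Iω₀) = (0.0120, -0.2160, 0.0480)
I·α + gyro = (0.1300, -0.1300, 0.0100)
velocity change Δv = (-0.15000000, 0.35000000, 0.34000000)
m·(v₁−v₀)/dt = (-1.5000, 3.5000, 3.4000)

F = (-1.5000, 3.5000, 3.4000)
τ = (0.1300, -0.1300, 0.0100)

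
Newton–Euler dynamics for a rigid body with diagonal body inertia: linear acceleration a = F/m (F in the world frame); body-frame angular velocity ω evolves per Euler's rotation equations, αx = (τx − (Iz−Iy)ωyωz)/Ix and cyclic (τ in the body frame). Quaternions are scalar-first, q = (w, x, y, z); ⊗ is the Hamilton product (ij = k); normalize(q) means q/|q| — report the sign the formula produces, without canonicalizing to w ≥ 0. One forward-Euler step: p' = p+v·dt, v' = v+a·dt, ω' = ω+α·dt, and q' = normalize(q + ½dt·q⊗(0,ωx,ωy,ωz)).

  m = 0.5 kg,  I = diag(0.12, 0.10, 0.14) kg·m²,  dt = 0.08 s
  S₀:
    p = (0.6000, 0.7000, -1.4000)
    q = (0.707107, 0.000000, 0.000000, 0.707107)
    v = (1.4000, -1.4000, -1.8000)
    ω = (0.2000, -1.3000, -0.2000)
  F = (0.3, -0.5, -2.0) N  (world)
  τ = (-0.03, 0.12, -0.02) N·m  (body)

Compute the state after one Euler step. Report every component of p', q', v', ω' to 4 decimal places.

p' = (0.7120, 0.5880, -1.5440)
q' = (0.7118, 0.0424, -0.0311, 0.7005)
v' = (1.4480, -1.4800, -2.1200)
ω' = (0.1731, -1.2046, -0.2144)

ω×(Iω) gyroscopic = (0.0104, 0.0008, 0.0052)
angular accel α = (-0.3367, 1.1920, -0.1800)
ω + α·dt = (0.1731, -1.2046, -0.2144)
Hamilton product q⊗(0,ω) = (0.1414214, 1.0606605, -0.7778177, -0.1414214)
updated quaternion q' = (0.7118, 0.0424, -0.0311, 0.7005)
new position p' = (0.7120, 0.5880, -1.5440)
new velocity v' = (1.4480, -1.4800, -2.1200)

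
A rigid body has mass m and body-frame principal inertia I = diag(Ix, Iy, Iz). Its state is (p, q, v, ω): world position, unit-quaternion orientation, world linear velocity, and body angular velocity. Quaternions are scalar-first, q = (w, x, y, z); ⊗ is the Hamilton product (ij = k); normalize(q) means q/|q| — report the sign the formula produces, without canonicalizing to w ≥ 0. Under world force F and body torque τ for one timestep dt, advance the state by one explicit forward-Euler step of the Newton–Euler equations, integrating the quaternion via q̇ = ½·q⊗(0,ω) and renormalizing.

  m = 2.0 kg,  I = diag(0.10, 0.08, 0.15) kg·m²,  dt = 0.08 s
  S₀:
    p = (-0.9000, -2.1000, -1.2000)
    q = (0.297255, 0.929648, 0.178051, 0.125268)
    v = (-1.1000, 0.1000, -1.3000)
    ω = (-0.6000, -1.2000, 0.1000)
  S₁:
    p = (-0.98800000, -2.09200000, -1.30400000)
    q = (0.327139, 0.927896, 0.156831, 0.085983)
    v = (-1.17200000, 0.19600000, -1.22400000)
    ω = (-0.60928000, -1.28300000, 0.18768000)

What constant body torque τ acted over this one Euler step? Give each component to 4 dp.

rate change Δω = (-0.00928000, -0.08300000, 0.08768000)
ω₀×(Iω₀) = (-0.0084, 0.0030, -0.0144)
I·α + gyro = (-0.0200, -0.0800, 0.1500)

τ = (-0.0200, -0.0800, 0.1500)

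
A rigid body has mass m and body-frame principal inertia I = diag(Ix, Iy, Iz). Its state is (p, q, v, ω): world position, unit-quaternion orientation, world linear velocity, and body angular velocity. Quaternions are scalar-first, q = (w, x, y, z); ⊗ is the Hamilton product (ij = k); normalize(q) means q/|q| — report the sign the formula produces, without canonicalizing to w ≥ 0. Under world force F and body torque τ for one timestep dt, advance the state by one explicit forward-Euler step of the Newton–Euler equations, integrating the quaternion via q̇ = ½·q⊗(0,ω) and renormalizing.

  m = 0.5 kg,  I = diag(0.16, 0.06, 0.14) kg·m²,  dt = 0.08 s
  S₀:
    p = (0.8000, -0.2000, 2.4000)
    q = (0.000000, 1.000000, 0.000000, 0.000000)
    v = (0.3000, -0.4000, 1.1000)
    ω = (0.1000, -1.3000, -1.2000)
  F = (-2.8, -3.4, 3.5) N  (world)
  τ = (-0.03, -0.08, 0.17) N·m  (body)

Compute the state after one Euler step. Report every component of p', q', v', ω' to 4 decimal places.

precession coupling ω×(Iω) = (0.1248, -0.0024, 0.0130)
α = I⁻¹(τ − ω×Iω) = (-0.9675, -1.2933, 1.1214)
ω + α·dt = (0.0226, -1.4035, -1.1103)
Hamilton product q⊗(0,ω) = (-0.1000000, 0.0000000, 1.2000000, -1.3000000)
q' = normalize(q + ½dt·q⊗(0,ω)) = (-0.0040, 0.9975, 0.0479, -0.0519)
p + v·dt = (0.8240, -0.2320, 2.4880)
v' = v + a·dt = (-0.1480, -0.9440, 1.6600)

p' = (0.8240, -0.2320, 2.4880)
q' = (-0.0040, 0.9975, 0.0479, -0.0519)
v' = (-0.1480, -0.9440, 1.6600)
ω' = (0.0226, -1.4035, -1.1103)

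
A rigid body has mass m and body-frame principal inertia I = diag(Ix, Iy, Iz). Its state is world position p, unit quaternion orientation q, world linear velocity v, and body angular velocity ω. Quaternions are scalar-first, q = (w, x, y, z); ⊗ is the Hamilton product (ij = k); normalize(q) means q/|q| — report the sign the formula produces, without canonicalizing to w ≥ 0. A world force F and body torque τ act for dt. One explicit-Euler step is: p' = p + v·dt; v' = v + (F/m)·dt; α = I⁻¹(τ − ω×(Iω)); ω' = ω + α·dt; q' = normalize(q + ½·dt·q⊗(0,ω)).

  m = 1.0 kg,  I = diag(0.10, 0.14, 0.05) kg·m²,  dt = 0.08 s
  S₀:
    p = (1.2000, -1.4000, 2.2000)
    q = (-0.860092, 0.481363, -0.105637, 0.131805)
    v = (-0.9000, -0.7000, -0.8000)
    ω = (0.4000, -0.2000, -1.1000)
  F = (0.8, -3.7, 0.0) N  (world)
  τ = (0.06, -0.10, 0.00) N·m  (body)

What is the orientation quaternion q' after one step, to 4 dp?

Hamilton product q⊗(0,ω) = (-0.0686871, -0.2014751, 0.7542397, 0.8920834)
q + ½dt·q⊗(0,ω), renormalized = (-0.8619, 0.4728, -0.0754, 0.1673)

q' = (-0.8619, 0.4728, -0.0754, 0.1673)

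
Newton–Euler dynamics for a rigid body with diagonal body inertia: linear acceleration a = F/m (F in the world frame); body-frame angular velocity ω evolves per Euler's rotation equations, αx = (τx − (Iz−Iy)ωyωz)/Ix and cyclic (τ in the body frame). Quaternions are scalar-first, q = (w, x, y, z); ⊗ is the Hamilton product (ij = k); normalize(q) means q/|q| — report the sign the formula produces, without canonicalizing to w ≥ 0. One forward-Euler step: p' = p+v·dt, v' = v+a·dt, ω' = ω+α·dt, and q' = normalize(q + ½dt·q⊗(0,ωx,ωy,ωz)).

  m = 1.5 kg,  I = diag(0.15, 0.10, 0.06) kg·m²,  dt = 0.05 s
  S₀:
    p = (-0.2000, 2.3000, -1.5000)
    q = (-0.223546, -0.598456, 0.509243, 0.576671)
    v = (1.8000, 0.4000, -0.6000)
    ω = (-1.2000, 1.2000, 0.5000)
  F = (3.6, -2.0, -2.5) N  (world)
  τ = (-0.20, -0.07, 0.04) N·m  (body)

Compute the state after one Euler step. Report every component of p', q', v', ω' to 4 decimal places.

a = F/m = (2.4000, -1.3333, -1.6667)
p' = p + v·dt = (-0.1100, 2.3200, -1.5300)
v' = v + a·dt = (1.9200, 0.3333, -0.6833)
ω×(Iω) gyroscopic = (-0.0240, -0.0540, 0.0720)
(τ − ω×Iω)/I = (-1.1733, -0.1600, -0.5333)
new body rate ω' = (-1.2587, 1.1920, 0.4733)
Hamilton product q⊗(0,ω) = (-1.6175743, -0.1691285, -0.6610324, -0.2188286)
updated quaternion q' = (-0.2637, -0.6021, 0.4922, 0.5706)

p' = (-0.1100, 2.3200, -1.5300)
q' = (-0.2637, -0.6021, 0.4922, 0.5706)
v' = (1.9200, 0.3333, -0.6833)
ω' = (-1.2587, 1.1920, 0.4733)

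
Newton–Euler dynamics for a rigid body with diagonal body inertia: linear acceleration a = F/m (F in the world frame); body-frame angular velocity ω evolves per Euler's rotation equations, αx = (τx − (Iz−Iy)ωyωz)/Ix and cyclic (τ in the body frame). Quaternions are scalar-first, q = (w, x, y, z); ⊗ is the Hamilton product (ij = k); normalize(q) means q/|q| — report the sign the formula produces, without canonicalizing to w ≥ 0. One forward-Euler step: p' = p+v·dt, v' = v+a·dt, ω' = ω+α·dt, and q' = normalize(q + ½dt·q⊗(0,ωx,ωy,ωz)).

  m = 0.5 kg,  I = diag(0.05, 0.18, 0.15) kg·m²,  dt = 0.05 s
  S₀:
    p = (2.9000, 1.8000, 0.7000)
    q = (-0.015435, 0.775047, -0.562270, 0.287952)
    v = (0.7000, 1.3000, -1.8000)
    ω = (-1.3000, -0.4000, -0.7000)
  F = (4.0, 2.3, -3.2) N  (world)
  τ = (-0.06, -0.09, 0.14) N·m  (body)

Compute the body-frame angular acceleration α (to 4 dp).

precession coupling ω×(Iω) = (-0.0084, -0.0910, 0.0676)
α = I⁻¹(τ − ω×Iω) = (-1.0320, 0.0056, 0.4827)

α = (-1.0320, 0.0056, 0.4827)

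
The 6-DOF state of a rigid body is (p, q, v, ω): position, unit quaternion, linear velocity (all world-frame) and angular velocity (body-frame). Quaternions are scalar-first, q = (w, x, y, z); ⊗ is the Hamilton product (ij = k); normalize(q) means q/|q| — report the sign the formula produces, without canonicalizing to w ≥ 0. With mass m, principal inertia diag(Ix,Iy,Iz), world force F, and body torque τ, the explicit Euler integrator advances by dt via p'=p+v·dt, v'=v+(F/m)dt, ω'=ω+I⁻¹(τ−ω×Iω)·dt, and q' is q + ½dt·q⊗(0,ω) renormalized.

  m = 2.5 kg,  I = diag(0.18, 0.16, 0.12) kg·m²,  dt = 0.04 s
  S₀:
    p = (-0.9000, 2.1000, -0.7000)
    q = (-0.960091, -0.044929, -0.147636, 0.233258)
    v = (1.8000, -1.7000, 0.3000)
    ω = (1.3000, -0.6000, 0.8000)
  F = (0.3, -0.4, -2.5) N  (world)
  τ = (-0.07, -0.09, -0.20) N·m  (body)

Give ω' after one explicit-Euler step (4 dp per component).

ω' = (1.2802, -0.6381, 0.7281)

precession coupling ω×(Iω) = (0.0192, 0.0624, 0.0156)
(τ − ω×Iω)/I = (-0.4956, -0.9525, -1.7967)
new body rate ω' = (1.2802, -0.6381, 0.7281)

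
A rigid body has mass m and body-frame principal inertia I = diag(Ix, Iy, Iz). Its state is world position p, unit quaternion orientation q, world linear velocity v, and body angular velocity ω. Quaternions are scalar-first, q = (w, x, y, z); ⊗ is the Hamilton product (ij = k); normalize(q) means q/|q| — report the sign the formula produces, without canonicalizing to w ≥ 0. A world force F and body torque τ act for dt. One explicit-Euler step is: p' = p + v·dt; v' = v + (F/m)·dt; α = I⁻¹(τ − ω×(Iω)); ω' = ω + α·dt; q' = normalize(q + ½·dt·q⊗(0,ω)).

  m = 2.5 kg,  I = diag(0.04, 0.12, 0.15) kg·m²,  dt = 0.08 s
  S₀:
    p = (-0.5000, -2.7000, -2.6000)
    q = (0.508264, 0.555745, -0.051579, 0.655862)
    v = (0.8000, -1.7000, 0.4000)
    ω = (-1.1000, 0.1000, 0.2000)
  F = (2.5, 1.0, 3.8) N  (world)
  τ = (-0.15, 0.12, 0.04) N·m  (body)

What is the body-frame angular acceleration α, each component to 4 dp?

α = (-3.7650, 0.7983, 0.3253)

precession coupling ω×(Iω) = (0.0006, 0.0242, -0.0088)
angular accel α = (-3.7650, 0.7983, 0.3253)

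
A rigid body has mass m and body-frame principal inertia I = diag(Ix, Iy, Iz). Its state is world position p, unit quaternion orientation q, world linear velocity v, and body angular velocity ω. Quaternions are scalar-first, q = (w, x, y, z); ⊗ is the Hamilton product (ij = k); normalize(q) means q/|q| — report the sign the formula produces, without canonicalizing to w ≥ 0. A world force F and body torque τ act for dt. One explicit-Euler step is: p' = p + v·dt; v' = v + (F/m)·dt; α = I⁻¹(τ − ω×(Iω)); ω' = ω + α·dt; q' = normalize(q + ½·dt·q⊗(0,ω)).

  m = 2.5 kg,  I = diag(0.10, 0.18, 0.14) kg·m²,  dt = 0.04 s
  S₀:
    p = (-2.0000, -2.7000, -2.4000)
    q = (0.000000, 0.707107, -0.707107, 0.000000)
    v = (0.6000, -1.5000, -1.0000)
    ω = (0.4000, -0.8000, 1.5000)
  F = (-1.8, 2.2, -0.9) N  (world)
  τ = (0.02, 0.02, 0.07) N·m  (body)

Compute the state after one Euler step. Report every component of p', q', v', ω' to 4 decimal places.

a = (-0.7200, 0.8800, -0.3600)
new position p' = (-1.9760, -2.7600, -2.4400)
v + (F/m)dt = (0.5712, -1.4648, -1.0144)
(τ − ω×Iω)/I = (-0.2800, 0.2444, 0.6829)
new body rate ω' = (0.3888, -0.7902, 1.5273)
q⊗(0,ω) = (-0.8485284, -1.0606605, -1.0606605, -0.2828428)
q + ½dt·q⊗(0,ω), renormalized = (-0.0170, 0.6855, -0.7279, -0.0057)

p' = (-1.9760, -2.7600, -2.4400)
q' = (-0.0170, 0.6855, -0.7279, -0.0057)
v' = (0.5712, -1.4648, -1.0144)
ω' = (0.3888, -0.7902, 1.5273)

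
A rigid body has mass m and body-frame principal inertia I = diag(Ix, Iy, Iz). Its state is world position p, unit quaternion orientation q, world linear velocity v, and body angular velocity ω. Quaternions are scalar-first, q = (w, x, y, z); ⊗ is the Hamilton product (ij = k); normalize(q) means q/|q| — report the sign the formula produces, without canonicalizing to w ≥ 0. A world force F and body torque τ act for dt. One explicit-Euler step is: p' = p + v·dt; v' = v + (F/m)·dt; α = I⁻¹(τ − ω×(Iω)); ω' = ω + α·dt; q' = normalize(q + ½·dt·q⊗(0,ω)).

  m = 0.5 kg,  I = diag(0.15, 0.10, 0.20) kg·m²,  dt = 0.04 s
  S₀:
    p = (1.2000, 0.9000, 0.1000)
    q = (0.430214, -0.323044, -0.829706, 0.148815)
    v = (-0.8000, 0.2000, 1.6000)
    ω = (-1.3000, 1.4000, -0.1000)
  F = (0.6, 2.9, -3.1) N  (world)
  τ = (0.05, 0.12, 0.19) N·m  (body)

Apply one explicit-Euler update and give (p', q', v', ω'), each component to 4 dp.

p' = (1.1680, 0.9080, 0.1640)
q' = (0.4450, -0.3365, -0.8216, 0.1173)
v' = (-0.7520, 0.4320, 1.3520)
ω' = (-1.2829, 1.4506, -0.0802)

gyro term ω×Iω = (-0.0140, -0.0065, 0.0910)
(τ − ω×Iω)/I = (0.4267, 1.2650, 0.4950)
ω + α·dt = (-1.2829, 1.4506, -0.0802)
2q̇ = q⊗(0,ω) = (0.7565127, -0.6846486, 0.3765357, -1.5739008)
q' = normalize(q + ½dt·q⊗(0,ω)) = (0.4450, -0.3365, -0.8216, 0.1173)
a = F/m = (1.2000, 5.8000, -6.2000)
p + v·dt = (1.1680, 0.9080, 0.1640)
new velocity v' = (-0.7520, 0.4320, 1.3520)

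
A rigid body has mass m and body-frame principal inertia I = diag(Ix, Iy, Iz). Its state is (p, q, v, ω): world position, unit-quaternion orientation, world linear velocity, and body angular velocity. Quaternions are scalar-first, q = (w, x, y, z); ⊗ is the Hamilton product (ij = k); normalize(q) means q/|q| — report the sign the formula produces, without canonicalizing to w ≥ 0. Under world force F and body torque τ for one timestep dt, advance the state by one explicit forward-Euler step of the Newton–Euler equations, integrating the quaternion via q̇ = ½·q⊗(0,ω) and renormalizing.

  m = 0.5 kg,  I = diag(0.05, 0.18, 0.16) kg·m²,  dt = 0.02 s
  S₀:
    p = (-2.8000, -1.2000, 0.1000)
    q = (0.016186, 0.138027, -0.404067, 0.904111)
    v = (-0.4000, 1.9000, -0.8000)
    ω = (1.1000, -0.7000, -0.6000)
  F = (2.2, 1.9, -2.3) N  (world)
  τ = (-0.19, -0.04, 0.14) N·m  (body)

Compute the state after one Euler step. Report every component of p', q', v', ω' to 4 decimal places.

p' = (-2.8080, -1.1620, 0.0840)
q' = (0.0173, 0.1469, -0.3934, 0.9074)
v' = (-0.3120, 1.9760, -0.8920)
ω' = (1.0274, -0.7125, -0.5700)

new position p' = (-2.8080, -1.1620, 0.0840)
new velocity v' = (-0.3120, 1.9760, -0.8920)
gyro term ω×Iω = (-0.0084, 0.0726, -0.1001)
α = I⁻¹(τ − ω×Iω) = (-3.6320, -0.6256, 1.5006)
ω' = ω + α·dt = (1.0274, -0.7125, -0.5700)
2q̇ = q⊗(0,ω) = (0.1077900, 0.8931225, 1.0660081, 0.3381432)
q' = normalize(q + ½dt·q⊗(0,ω)) = (0.0173, 0.1469, -0.3934, 0.9074)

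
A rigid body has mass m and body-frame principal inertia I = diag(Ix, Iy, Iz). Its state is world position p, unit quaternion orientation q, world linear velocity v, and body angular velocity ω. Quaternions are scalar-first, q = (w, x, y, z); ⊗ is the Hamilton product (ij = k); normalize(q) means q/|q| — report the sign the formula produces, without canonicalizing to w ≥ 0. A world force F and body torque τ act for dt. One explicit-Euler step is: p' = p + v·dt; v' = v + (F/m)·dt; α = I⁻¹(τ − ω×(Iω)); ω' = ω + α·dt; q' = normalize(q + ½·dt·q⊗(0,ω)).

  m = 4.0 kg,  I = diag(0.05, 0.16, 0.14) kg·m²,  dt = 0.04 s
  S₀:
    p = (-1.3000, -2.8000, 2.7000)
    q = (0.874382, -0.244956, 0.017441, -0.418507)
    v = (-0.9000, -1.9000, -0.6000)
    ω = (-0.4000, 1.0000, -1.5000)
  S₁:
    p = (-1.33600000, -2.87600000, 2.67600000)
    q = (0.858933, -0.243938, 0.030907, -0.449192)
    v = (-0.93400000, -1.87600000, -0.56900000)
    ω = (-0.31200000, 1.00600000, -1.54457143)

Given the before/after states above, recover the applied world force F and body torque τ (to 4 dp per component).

velocity change Δv = (-0.03400000, 0.02400000, 0.03100000)
m·(v₁−v₀)/dt = (-3.4000, 2.4000, 3.1000)
rate change Δω = (0.08800000, 0.00600000, -0.04457143)
gyro term ω₀×Iω₀ = (0.0300, -0.0540, -0.0440)
τ = I·(Δω/dt) + ω₀×(Iω₀) = (0.1400, -0.0300, -0.2000)

F = (-3.4000, 2.4000, 3.1000)
τ = (0.1400, -0.0300, -0.2000)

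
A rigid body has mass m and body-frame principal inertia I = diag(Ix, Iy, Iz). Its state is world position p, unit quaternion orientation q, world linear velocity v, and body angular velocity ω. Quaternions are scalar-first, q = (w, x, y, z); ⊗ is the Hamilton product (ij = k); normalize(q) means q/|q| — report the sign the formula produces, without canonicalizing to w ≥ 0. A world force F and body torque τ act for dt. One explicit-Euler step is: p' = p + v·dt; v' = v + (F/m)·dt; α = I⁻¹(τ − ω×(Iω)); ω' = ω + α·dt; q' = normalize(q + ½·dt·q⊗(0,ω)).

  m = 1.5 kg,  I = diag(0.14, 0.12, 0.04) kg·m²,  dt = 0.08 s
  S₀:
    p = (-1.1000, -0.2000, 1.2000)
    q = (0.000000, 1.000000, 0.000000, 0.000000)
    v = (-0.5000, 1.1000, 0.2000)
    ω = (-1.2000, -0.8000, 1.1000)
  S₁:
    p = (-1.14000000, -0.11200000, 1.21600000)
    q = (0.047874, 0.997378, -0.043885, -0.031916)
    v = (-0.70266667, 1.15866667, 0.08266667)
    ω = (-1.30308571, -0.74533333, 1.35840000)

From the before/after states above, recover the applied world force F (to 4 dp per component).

F = (-3.8000, 1.1000, -2.2000)

velocity change Δv = (-0.20266667, 0.05866667, -0.11733333)
applied force F = (-3.8000, 1.1000, -2.2000)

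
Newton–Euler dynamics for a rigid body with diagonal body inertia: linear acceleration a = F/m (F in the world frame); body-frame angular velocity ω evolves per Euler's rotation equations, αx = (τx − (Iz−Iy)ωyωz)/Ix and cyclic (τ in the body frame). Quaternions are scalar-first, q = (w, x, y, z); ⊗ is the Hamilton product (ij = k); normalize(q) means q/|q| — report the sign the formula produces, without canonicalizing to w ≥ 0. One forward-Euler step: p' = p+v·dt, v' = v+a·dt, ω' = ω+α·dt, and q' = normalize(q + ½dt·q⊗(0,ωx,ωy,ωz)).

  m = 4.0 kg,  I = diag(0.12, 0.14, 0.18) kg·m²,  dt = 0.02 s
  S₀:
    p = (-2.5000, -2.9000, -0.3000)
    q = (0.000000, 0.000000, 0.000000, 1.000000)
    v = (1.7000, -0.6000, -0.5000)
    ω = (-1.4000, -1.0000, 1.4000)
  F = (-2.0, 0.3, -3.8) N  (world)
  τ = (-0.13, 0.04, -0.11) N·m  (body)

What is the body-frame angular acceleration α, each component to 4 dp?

α = (-0.6167, -0.5543, -0.7667)

precession coupling ω×(Iω) = (-0.0560, 0.1176, 0.0280)
α = I⁻¹(τ − ω×Iω) = (-0.6167, -0.5543, -0.7667)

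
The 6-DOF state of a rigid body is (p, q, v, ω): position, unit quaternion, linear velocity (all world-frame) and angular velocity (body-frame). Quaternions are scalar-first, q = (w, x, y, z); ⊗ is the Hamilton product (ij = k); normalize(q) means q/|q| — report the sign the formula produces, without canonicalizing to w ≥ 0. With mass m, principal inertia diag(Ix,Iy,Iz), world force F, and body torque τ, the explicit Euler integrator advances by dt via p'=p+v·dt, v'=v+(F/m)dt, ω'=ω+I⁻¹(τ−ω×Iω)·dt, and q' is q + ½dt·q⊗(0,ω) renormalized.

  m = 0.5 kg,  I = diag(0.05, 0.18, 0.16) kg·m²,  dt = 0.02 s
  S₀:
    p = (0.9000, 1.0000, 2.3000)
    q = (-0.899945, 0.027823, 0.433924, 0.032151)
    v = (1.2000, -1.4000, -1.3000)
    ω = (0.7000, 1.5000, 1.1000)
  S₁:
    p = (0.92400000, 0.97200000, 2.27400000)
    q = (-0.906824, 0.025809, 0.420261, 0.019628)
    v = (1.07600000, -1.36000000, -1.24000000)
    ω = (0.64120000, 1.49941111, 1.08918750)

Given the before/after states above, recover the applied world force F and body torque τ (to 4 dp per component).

F = (-3.1000, 1.0000, 1.5000)
τ = (-0.1800, -0.0900, 0.0500)

velocity change Δv = (-0.12400000, 0.04000000, 0.06000000)
applied force F = (-3.1000, 1.0000, 1.5000)
ω₁ − ω₀ = (-0.05880000, -0.00058889, -0.01081250)
applied torque τ = (-0.1800, -0.0900, 0.0500)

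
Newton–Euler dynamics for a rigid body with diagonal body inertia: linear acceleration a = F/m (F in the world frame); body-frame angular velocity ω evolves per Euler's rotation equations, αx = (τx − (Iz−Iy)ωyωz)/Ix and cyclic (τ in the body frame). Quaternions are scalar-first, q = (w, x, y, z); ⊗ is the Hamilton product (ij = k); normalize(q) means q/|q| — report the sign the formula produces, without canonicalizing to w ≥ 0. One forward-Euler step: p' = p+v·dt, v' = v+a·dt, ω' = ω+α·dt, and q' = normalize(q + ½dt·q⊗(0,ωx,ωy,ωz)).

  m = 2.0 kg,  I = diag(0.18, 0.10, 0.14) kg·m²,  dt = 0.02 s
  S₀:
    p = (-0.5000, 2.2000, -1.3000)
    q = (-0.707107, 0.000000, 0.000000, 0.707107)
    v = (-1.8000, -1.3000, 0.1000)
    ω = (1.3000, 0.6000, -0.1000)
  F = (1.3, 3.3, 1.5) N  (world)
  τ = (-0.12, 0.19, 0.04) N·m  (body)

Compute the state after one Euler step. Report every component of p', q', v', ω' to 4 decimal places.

p' = (-0.5360, 2.1740, -1.2980)
q' = (-0.7063, -0.0134, 0.0049, 0.7077)
v' = (-1.7870, -1.2670, 0.1150)
ω' = (1.2869, 0.6390, -0.0854)

a = (0.6500, 1.6500, 0.7500)
new position p' = (-0.5360, 2.1740, -1.2980)
v + (F/m)dt = (-1.7870, -1.2670, 0.1150)
gyro term ω×Iω = (-0.0024, -0.0052, -0.0624)
angular accel α = (-0.6533, 1.9520, 0.7314)
ω + α·dt = (1.2869, 0.6390, -0.0854)
q⊗(0,ω) = (0.0707107, -1.3435033, 0.4949749, 0.0707107)
q + ½dt·q⊗(0,ω), renormalized = (-0.7063, -0.0134, 0.0049, 0.7077)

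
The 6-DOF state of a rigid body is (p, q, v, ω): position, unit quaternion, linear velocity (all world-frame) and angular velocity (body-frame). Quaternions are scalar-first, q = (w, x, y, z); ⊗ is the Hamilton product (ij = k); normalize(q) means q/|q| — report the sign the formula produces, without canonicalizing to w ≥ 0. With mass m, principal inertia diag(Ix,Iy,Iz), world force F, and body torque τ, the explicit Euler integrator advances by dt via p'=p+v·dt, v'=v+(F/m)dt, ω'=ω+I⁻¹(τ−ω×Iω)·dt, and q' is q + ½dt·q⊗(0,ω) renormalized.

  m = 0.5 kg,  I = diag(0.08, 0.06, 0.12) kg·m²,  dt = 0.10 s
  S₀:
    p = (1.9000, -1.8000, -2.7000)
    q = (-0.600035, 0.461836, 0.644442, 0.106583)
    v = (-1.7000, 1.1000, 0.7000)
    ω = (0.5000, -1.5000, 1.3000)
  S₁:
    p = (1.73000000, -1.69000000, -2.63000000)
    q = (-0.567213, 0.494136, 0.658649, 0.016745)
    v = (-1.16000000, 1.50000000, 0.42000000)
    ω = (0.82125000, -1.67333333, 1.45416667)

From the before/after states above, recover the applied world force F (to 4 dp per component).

F = (2.7000, 2.0000, -1.4000)

v₁ − v₀ = (0.54000000, 0.40000000, -0.28000000)
F = m·Δv/dt = (2.7000, 2.0000, -1.4000)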